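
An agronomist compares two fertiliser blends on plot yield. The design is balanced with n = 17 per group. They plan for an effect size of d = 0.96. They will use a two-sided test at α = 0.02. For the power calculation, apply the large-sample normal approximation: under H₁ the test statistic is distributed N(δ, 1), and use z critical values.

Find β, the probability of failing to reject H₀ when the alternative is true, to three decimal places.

β ≈ 0.318

Noncentrality parameter: λ = d·√(n/2) = 0.96 × √(17/2) = 2.7989
Two-sided α = 0.02 → critical value z_{0.01} = 2.326.
Power = Φ(λ − 2.326) + Φ(−λ − 2.326) = Φ(0.473) + Φ(-5.125) = 0.6817 + 0.0000 = 0.6817.
Type II error: β = 1 − power = 1 − 0.6817 = 0.3183.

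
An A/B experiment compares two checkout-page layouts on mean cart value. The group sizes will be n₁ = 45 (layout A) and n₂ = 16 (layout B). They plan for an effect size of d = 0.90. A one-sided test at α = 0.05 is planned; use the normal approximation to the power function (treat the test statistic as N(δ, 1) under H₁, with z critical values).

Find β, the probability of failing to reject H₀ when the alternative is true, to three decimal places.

Noncentrality parameter: δ = d / √(1/n₁ + 1/n₂) = 0.90 / √(1/45 + 1/16) = 3.0920
Critical value for a one-sided test at α = 0.05: z_α = 1.645.
Power = P(Z > 1.645 − δ) = Φ(1.447) = 0.9261.
Type II error: β = 1 − power = 1 − 0.9261 = 0.0739.

β ≈ 0.074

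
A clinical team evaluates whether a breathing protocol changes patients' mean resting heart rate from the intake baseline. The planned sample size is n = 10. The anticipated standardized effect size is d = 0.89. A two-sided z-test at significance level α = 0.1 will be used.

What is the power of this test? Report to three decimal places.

Noncentrality parameter: λ = d·√n = 0.89 × √10 = 2.8144
Two-sided α = 0.1 → critical value z_{0.05} = 1.645.
Power = Φ(λ − 1.645) + Φ(−λ − 1.645) = Φ(1.170) + Φ(-4.459) = 0.8789 + 0.0000 = 0.8789.

Power ≈ 0.879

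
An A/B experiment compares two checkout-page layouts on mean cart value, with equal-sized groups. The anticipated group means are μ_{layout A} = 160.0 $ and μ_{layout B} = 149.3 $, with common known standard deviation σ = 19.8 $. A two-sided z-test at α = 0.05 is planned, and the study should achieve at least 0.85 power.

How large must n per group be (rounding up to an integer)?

n = 62 per group

Standardized effect: d = |μ_{layout A} − μ_{layout B}| / σ = |160.0 − 149.3| / 19.8 = 0.5404
Set Φ(δ − 1.960) = 0.85; then δ − 1.960 = Φ⁻¹(0.85) = 1.036, giving δ = 2.996.
(Ignoring the negligible lower-tail rejection probability gives the usual closed-form inversion.)
δ = d·√(n/2) ⇒ n = 2(δ/d)² = 2 × (2.996 / 0.5404)² = 61.49.
Round up to the next whole unit.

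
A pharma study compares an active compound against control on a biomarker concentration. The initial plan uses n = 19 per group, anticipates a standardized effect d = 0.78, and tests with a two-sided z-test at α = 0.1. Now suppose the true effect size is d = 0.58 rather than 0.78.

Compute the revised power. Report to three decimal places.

Power ≈ 0.557

With d = 0.58: δ = d·√(n/2) = 0.58 × √(19/2) = 1.7877. Critical value z_{0.05} = 1.645.
Revised power = Φ(δ − 1.645) + Φ(−δ − 1.645) = Φ(0.143) + Φ(-3.433) = 0.5568 + 0.0003 = 0.5571.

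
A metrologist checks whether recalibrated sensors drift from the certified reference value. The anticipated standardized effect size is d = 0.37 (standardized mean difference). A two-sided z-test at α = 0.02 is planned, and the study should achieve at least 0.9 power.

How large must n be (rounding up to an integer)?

Set Φ(δ − 2.326) = 0.9; then δ − 2.326 = Φ⁻¹(0.9) = 1.282, giving δ = 3.608.
(For δ > 0 the lower-tail rejection region contributes negligibly to power, so the one-term inversion is standard.)
δ = d·√n ⇒ n = (δ/d)² = (3.608 / 0.37)² = 95.08.
Round up to the next whole unit.

n = 96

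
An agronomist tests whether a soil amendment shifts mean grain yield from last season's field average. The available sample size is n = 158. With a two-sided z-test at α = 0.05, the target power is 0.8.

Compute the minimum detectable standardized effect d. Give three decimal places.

d ≈ 0.223

Need Φ(δ − 1.960) = 0.8, so δ = 1.960 + 0.842 = 2.802.
(Lower-tail contribution to power is negligible for δ > 0.)
δ = d·√n ⇒ d = δ/√n = 2.802/√158 = 0.2229.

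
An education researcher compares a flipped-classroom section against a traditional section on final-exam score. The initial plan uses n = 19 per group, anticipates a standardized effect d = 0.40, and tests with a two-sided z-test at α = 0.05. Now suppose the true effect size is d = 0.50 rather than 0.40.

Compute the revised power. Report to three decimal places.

With d = 0.50: δ = d·√(n/2) = 0.50 × √(19/2) = 1.5411. Critical value z_{0.025} = 1.960.
Revised power = Φ(δ − 1.960) + Φ(−δ − 1.960) = Φ(-0.419) + Φ(-3.501) = 0.3377 + 0.0002 = 0.3379.

Power ≈ 0.338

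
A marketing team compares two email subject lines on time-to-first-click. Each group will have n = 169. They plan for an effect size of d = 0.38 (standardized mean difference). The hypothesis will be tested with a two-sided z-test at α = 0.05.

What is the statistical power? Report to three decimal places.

Power ≈ 0.937

Noncentrality parameter: δ = d·√(n/2) = 0.38 × √(169/2) = 3.4931
Critical value for a two-sided test at α = 0.05: z_{α/2} = 1.960.
Power = Φ(δ − 1.960) + Φ(−δ − 1.960) = Φ(1.533) + Φ(-5.453) = 0.9374 + 0.0000 = 0.9374.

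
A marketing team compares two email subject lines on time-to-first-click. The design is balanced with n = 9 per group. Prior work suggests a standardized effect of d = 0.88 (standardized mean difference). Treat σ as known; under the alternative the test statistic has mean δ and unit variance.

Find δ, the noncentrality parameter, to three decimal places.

δ = d·√(n/2) = 0.88 × √(9/2) = 1.8668

δ ≈ 1.867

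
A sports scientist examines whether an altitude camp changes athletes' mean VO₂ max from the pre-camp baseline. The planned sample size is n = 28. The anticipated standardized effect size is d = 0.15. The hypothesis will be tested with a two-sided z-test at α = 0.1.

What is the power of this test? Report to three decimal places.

Power ≈ 0.205

Noncentrality parameter: δ = d·√n = 0.15 × √28 = 0.7937
Two-sided α = 0.1 → critical value z_{0.05} = 1.645.
Power = Φ(δ − 1.645) + Φ(−δ − 1.645) = Φ(-0.851) + Φ(-2.439) = 0.1973 + 0.0074 = 0.2047.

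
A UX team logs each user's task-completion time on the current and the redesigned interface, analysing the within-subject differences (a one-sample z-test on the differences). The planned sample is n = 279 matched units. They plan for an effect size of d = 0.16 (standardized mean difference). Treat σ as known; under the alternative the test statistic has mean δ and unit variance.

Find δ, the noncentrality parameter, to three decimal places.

δ ≈ 2.673

The noncentrality parameter scales effect size by the design's sample-size factor: δ = d·√n = 0.16 × √279 = 2.6725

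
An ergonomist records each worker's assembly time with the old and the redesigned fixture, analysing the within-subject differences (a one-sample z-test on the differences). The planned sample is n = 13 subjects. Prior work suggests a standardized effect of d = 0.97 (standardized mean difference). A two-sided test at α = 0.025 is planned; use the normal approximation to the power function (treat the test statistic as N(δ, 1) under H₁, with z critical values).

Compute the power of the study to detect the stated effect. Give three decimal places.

Noncentrality parameter: δ = d·√n = 0.97 × √13 = 3.4974
Two-sided α = 0.025 → critical value z_{0.0125} = 2.241.
Power = Φ(δ − 2.241) + Φ(−δ − 2.241) = Φ(1.256) + Φ(-5.739) = 0.8954 + 0.0000 = 0.8954.

Power ≈ 0.895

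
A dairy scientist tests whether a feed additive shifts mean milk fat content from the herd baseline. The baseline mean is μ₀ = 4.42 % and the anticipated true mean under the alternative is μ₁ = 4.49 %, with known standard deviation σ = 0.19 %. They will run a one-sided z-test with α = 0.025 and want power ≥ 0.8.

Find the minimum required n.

n = 58

Standardized effect: d = |μ₁ − μ₀| / σ = |4.49 − 4.42| / 0.19 = 0.3684
Set Φ(δ − 1.960) = 0.8; then δ − 1.960 = Φ⁻¹(0.8) = 0.842, giving δ = 2.802.
δ = d·√n ⇒ n = (δ/d)² = (2.802 / 0.3684)² = 57.83.
Rounding up, n = 58.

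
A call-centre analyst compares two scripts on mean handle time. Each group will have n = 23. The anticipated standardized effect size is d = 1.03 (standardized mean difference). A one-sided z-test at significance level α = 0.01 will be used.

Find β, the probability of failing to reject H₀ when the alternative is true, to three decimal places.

β ≈ 0.122

Noncentrality parameter: λ = d·√(n/2) = 1.03 × √(23/2) = 3.4929
Critical value for a one-sided test at α = 0.01: z_α = 2.326.
Power = Φ(λ − 2.326) = Φ(1.167) = 0.8783.
Type II error: β = 1 − power = 1 − 0.8783 = 0.1217.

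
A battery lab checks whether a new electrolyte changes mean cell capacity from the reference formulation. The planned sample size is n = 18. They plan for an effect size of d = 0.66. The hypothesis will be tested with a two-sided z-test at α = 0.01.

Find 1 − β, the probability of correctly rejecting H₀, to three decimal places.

Power ≈ 0.589

Noncentrality parameter: δ = d·√n = 0.66 × √18 = 2.8001
Critical value for a two-sided test at α = 0.01: z_{α/2} = 2.576.
Power = Φ(δ − 2.576) + Φ(−δ − 2.576) = Φ(0.224) + Φ(-5.376) = 0.5887 + 0.0000 = 0.5887.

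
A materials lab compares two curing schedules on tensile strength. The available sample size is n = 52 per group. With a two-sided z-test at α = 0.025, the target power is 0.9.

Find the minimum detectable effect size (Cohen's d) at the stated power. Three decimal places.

d ≈ 0.691

Required noncentrality: δ = z_{0.0125} + z_{0.10} = 2.241 + 1.282 = 3.523.
(Lower-tail contribution to power is negligible for δ > 0.)
δ = d·√(n/2) ⇒ d = δ/√(n/2) = 3.523/√(52/2) = 0.6909.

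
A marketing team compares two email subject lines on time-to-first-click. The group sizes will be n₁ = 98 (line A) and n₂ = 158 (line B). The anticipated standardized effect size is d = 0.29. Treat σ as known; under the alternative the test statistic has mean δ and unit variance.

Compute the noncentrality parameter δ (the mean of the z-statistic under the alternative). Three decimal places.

δ ≈ 2.255

δ = d / √(1/n₁ + 1/n₂) = 0.29 / √(1/98 + 1/158) = 2.2554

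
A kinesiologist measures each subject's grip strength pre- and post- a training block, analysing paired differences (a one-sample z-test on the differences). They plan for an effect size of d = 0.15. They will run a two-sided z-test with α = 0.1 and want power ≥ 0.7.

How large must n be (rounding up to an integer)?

n = 210

For power 0.7 need Φ(δ − z_{0.05}) = 0.7, so δ = z_{0.05} + z_{0.30} = 1.645 + 0.524 = 2.169.
(Ignoring the negligible lower-tail rejection probability gives the usual closed-form inversion.)
δ = d·√n ⇒ n = (δ/d)² = (2.169 / 0.15)² = 209.14.
Rounding up, n = 210.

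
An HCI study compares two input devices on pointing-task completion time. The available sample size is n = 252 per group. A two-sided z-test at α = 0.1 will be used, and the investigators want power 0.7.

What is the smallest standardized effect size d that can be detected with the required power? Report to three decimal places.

Required noncentrality: δ = z_{0.05} + z_{0.30} = 1.645 + 0.524 = 2.169.
(The second rejection-region term Φ(−δ − z_{α/2}) is negligible and dropped.)
δ = d·√(n/2) ⇒ d = δ/√(n/2) = 2.169/√(252/2) = 0.1933.

d ≈ 0.193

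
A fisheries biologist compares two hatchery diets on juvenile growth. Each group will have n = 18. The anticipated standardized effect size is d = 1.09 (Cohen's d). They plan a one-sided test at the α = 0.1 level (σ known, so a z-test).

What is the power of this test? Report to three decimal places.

Noncentrality parameter: δ = d·√(n/2) = 1.09 × √(18/2) = 3.2700
Critical value for a one-sided test at α = 0.1: z_α = 1.282.
Power = P(Z > 1.282 − δ) = Φ(1.988) = 0.9766.

Power ≈ 0.977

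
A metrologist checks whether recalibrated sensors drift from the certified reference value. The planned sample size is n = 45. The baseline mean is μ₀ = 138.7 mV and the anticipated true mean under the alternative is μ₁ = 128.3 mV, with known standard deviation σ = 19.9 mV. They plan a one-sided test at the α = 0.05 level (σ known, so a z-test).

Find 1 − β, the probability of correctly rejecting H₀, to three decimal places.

Power ≈ 0.969

Standardized effect: d = |μ₁ − μ₀| / σ = |128.3 − 138.7| / 19.9 = 0.5226
Noncentrality parameter: δ = d·√n = 0.5226 × √45 = 3.5058
One-sided α = 0.05 → critical value z_{0.05} = 1.645.
Power = Φ(δ − 1.645) = Φ(1.861) = 0.9686.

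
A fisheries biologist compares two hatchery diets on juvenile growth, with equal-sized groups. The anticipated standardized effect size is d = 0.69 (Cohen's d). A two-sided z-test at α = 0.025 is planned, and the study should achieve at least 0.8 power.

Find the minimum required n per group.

For power 0.8 need Φ(δ − z_{0.0125}) = 0.8, so δ = z_{0.0125} + z_{0.20} = 2.241 + 0.842 = 3.083.
(For δ > 0 the lower-tail rejection region contributes negligibly to power, so the one-term inversion is standard.)
δ = d·√(n/2) ⇒ n = 2(δ/d)² = 2 × (3.083 / 0.69)² = 39.93.
Rounding up, n = 40 per group.

n = 40 per group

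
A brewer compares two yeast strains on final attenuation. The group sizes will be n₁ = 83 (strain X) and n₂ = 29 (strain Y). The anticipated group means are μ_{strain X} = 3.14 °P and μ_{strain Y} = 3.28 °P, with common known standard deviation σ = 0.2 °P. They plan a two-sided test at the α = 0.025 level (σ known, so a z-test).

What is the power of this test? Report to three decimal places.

Power ≈ 0.842

Standardized effect: d = |μ_{strain X} − μ_{strain Y}| / σ = |3.14 − 3.28| / 0.2 = 0.7000
Noncentrality parameter: δ = d / √(1/n₁ + 1/n₂) = 0.7000 / √(1/83 + 1/29) = 3.2451
Two-sided α = 0.025 → critical value z_{0.0125} = 2.241.
Power = Φ(δ − 2.241) + Φ(−δ − 2.241) = Φ(1.004) + Φ(-5.486) = 0.8422 + 0.0000 = 0.8422.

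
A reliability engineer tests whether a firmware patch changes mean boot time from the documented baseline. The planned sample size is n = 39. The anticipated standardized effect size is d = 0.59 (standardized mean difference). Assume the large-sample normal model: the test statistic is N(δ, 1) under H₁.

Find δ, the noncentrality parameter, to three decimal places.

δ ≈ 3.685

δ = d·√n = 0.59 × √39 = 3.6845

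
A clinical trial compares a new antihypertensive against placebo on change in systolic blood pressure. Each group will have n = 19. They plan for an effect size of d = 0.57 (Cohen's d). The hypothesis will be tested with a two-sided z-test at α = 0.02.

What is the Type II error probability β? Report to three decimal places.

Noncentrality parameter: δ = d·√(n/2) = 0.57 × √(19/2) = 1.7569
Two-sided α = 0.02 → critical value z_{0.01} = 2.326.
Power = Φ(δ − 2.326) + Φ(−δ − 2.326) = Φ(-0.569) + Φ(-4.083) = 0.2845 + 0.0000 = 0.2845.
Type II error: β = 1 − power = 1 − 0.2845 = 0.7155.

β ≈ 0.715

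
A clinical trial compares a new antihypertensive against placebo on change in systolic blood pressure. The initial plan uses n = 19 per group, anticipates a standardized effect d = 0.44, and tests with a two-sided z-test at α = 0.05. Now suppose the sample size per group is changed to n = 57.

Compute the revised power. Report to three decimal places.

Power ≈ 0.651

With n = 57 per group: δ = d·√(n/2) = 0.44 × √(57/2) = 2.3490. Critical value z_{0.025} = 1.960.
Revised power = Φ(δ − 1.960) + Φ(−δ − 1.960) = Φ(0.389) + Φ(-4.309) = 0.6514 + 0.0000 = 0.6514.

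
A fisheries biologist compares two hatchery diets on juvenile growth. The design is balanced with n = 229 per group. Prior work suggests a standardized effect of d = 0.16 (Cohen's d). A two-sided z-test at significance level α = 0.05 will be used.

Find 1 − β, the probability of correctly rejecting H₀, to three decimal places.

Noncentrality parameter: δ = d·√(n/2) = 0.16 × √(229/2) = 1.7121
Two-sided α = 0.05 → critical value z_{0.025} = 1.960.
Power = Φ(δ − 1.960) + Φ(−δ − 1.960) = Φ(-0.248) + Φ(-3.672) = 0.4021 + 0.0001 = 0.4022.

Power ≈ 0.402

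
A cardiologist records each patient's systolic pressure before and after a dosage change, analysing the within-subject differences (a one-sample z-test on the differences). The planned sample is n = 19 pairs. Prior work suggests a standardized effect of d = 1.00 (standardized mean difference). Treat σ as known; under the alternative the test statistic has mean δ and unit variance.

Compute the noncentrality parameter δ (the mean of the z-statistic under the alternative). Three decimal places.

δ ≈ 4.359

The noncentrality parameter scales effect size by the design's sample-size factor: δ = d·√n = 1.00 × √19 = 4.3589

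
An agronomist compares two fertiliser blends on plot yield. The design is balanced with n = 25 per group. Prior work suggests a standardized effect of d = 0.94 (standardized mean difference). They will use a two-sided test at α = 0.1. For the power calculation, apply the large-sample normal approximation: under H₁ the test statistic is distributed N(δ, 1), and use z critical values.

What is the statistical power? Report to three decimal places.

Power ≈ 0.953

Noncentrality parameter: δ = d·√(n/2) = 0.94 × √(25/2) = 3.3234
Critical value for a two-sided test at α = 0.1: z_{α/2} = 1.645.
Power = Φ(δ − 1.645) + Φ(−δ − 1.645) = Φ(1.679) + Φ(-4.968) = 0.9534 + 0.0000 = 0.9534.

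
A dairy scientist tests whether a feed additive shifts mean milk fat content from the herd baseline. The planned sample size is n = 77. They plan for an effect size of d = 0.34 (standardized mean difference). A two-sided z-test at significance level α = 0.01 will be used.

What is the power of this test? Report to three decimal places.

Power ≈ 0.658

Noncentrality parameter: δ = d·√n = 0.34 × √77 = 2.9835
Critical value for a two-sided test at α = 0.01: z_{α/2} = 2.576.
Power = Φ(δ − 2.576) + Φ(−δ − 2.576) = Φ(0.408) + Φ(-5.559) = 0.6582 + 0.0000 = 0.6582.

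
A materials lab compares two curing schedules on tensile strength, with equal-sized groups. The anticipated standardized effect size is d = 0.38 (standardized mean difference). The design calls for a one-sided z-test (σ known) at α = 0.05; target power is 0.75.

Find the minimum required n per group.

n = 75 per group

For power 0.75 need Φ(δ − z_{0.05}) = 0.75, so δ = z_{0.05} + z_{0.25} = 1.645 + 0.674 = 2.319.
δ = d·√(n/2) ⇒ n = 2(δ/d)² = 2 × (2.319 / 0.38)² = 74.51.
Round up to the next whole unit.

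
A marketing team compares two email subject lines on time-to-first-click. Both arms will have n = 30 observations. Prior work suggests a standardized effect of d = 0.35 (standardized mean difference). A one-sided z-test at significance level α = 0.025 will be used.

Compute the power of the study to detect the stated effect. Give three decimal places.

Power ≈ 0.273

Noncentrality parameter: δ = d·√(n/2) = 0.35 × √(30/2) = 1.3555
Critical value for a one-sided test at α = 0.025: z_α = 1.960.
Power = Φ(δ − 1.960) = Φ(-0.604) = 0.2728.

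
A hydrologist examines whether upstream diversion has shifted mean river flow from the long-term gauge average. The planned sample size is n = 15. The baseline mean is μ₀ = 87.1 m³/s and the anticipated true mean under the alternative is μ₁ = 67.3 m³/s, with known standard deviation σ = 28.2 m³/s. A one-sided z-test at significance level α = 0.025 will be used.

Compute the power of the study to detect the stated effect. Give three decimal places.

Standardized effect: d = |μ₁ − μ₀| / σ = |67.3 − 87.1| / 28.2 = 0.7021
Noncentrality parameter: δ = d·√n = 0.7021 × √15 = 2.7193
Critical value for a one-sided test at α = 0.025: z_α = 1.960.
Power = P(Z > 1.960 − δ) = Φ(0.759) = 0.7762.

Power ≈ 0.776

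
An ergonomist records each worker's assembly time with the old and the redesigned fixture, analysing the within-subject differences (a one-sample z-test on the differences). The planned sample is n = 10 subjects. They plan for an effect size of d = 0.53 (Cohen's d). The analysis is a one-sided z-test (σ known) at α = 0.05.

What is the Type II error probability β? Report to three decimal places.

Noncentrality parameter: δ = d·√n = 0.53 × √10 = 1.6760
One-sided α = 0.05 → critical value z_{0.05} = 1.645.
Power = P(Z > 1.645 − δ) = Φ(0.031) = 0.5124.
Type II error: β = 1 − power = 1 − 0.5124 = 0.4876.

β ≈ 0.488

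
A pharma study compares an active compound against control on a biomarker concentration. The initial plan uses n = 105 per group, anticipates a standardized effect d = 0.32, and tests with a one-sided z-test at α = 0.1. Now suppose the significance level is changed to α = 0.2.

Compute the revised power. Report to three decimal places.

Power ≈ 0.930

δ = d·√(n/2) = 0.32 × √(105/2) = 2.3186 (unchanged). New critical value: z_{0.2} = 0.842.
Revised power = Φ(δ − 0.842) = Φ(1.477) = 0.9302.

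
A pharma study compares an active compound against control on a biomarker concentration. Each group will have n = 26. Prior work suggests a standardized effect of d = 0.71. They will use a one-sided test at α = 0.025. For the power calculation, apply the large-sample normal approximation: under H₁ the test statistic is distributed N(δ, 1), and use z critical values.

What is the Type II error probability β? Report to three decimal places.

Noncentrality parameter: δ = d·√(n/2) = 0.71 × √(26/2) = 2.5599
One-sided α = 0.025 → critical value z_{0.025} = 1.960.
Power = Φ(δ − 1.960) = Φ(0.600) = 0.7257.
Type II error: β = 1 − power = 1 − 0.7257 = 0.2743.

β ≈ 0.274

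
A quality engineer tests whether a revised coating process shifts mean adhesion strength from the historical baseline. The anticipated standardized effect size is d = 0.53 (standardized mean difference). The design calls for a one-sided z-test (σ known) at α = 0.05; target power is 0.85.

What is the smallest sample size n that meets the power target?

n = 26

Set Φ(δ − 1.645) = 0.85; then δ − 1.645 = Φ⁻¹(0.85) = 1.036, giving δ = 2.681.
δ = d·√n ⇒ n = (δ/d)² = (2.681 / 0.53)² = 25.59.
Round up to the next whole unit.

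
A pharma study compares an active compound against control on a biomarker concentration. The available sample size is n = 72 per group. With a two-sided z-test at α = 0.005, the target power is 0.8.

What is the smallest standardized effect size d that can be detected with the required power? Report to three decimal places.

Required noncentrality: δ = z_{0.0025} + z_{0.20} = 2.807 + 0.842 = 3.649.
(Lower-tail contribution to power is negligible for δ > 0.)
δ = d·√(n/2) ⇒ d = δ/√(n/2) = 3.649/√(72/2) = 0.6081.

d ≈ 0.608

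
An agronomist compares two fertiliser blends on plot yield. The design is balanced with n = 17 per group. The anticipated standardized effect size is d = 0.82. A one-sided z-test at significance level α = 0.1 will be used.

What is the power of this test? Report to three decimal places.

Noncentrality parameter: δ = d·√(n/2) = 0.82 × √(17/2) = 2.3907
Critical value for a one-sided test at α = 0.1: z_α = 1.282.
Power = Φ(δ − 1.282) = Φ(1.109) = 0.8663.

Power ≈ 0.866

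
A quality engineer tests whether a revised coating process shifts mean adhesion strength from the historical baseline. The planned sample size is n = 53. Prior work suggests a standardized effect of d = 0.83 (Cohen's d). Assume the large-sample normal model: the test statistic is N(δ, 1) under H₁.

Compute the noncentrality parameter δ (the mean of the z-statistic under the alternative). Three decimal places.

δ = d·√n = 0.83 × √53 = 6.0425

δ ≈ 6.042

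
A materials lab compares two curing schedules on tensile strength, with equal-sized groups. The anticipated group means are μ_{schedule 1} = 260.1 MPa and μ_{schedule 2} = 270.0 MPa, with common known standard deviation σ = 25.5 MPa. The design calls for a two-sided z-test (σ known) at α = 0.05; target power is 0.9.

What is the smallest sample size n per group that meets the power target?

Standardized effect: d = |μ_{schedule 1} − μ_{schedule 2}| / σ = |260.1 − 270.0| / 25.5 = 0.3882
For power 0.9 need Φ(δ − z_{0.025}) = 0.9, so δ = z_{0.025} + z_{0.10} = 1.960 + 1.282 = 3.242.
(Ignoring the negligible lower-tail rejection probability gives the usual closed-form inversion.)
δ = d·√(n/2) ⇒ n = 2(δ/d)² = 2 × (3.242 / 0.3882)² = 139.42.
Round up to the next whole unit.

n = 140 per group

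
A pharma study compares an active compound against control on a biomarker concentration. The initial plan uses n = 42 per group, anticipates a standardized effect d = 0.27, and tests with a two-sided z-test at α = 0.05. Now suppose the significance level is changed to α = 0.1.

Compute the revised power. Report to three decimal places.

δ = d·√(n/2) = 0.27 × √(42/2) = 1.2373 (unchanged). New critical value: z_{0.05} = 1.645.
Revised power = Φ(δ − 1.645) + Φ(−δ − 1.645) = Φ(-0.408) + Φ(-2.882) = 0.3418 + 0.0020 = 0.3438.

Power ≈ 0.344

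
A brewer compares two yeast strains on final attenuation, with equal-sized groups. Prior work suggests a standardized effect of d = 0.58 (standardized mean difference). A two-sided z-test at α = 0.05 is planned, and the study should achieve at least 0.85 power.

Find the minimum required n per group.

For power 0.85 need Φ(δ − z_{0.025}) = 0.85, so δ = z_{0.025} + z_{0.15} = 1.960 + 1.036 = 2.996.
(For δ > 0 the lower-tail rejection region contributes negligibly to power, so the one-term inversion is standard.)
δ = d·√(n/2) ⇒ n = 2(δ/d)² = 2 × (2.996 / 0.58)² = 53.38.
Round up to the next whole unit.

n = 54 per group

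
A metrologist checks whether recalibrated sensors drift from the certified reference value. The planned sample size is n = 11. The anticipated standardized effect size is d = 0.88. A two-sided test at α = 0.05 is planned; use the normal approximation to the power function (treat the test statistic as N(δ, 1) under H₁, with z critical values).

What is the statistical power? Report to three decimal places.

Noncentrality parameter: δ = d·√n = 0.88 × √11 = 2.9186
Critical value for a two-sided test at α = 0.05: z_{α/2} = 1.960.
Power = Φ(δ − 1.960) + Φ(−δ − 1.960) = Φ(0.959) + Φ(-4.879) = 0.8311 + 0.0000 = 0.8311.

Power ≈ 0.831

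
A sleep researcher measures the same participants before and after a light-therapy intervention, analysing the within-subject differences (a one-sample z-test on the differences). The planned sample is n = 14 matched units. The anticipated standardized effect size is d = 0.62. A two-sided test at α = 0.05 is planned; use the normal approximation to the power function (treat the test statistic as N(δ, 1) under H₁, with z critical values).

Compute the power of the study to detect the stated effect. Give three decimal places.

Power ≈ 0.641

Noncentrality parameter: δ = d·√n = 0.62 × √14 = 2.3198
Two-sided α = 0.05 → critical value z_{0.025} = 1.960.
Power = Φ(δ − 1.960) + Φ(−δ − 1.960) = Φ(0.360) + Φ(-4.280) = 0.6405 + 0.0000 = 0.6405.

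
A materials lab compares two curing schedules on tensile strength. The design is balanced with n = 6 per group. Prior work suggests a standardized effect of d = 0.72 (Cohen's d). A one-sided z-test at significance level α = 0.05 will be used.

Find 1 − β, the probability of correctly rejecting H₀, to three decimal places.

Noncentrality parameter: δ = d·√(n/2) = 0.72 × √(6/2) = 1.2471
Critical value for a one-sided test at α = 0.05: z_α = 1.645.
Power = Φ(δ − 1.645) = Φ(-0.398) = 0.3454.

Power ≈ 0.345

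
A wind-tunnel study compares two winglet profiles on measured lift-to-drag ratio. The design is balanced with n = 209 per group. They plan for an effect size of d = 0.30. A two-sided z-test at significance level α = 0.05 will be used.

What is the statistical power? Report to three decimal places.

Power ≈ 0.866

Noncentrality parameter: δ = d·√(n/2) = 0.30 × √(209/2) = 3.0668
Critical value for a two-sided test at α = 0.05: z_{α/2} = 1.960.
Power = Φ(δ − 1.960) + Φ(−δ − 1.960) = Φ(1.107) + Φ(-5.027) = 0.8658 + 0.0000 = 0.8658.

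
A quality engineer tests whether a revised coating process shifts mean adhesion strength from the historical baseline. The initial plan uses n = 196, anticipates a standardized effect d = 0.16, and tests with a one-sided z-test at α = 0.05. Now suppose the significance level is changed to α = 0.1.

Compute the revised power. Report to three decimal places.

δ = d·√n = 0.16 × √196 = 2.2400 (unchanged). New critical value: z_{0.1} = 1.282.
Revised power = Φ(δ − 1.282) = Φ(0.958) = 0.8311.

Power ≈ 0.831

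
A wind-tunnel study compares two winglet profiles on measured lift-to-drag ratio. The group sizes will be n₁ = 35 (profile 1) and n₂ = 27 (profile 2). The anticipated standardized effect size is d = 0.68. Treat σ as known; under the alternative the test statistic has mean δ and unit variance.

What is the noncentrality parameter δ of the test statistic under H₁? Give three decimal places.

δ ≈ 2.655

The noncentrality parameter scales effect size by the design's sample-size factor: δ = d / √(1/n₁ + 1/n₂) = 0.68 / √(1/35 + 1/27) = 2.6548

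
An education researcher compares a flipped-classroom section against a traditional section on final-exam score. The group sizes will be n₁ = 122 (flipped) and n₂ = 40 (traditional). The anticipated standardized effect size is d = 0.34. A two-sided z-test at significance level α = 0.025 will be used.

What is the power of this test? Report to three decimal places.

Power ≈ 0.354

Noncentrality parameter: λ = d / √(1/n₁ + 1/n₂) = 0.34 / √(1/122 + 1/40) = 1.8661
Critical value for a two-sided test at α = 0.025: z_{α/2} = 2.241.
Power = Φ(λ − 2.241) + Φ(−λ − 2.241) = Φ(-0.375) + Φ(-4.107) = 0.3537 + 0.0000 = 0.3537.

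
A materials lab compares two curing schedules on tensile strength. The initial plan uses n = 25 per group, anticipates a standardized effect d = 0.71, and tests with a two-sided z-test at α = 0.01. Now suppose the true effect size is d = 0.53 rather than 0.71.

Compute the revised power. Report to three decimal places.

Power ≈ 0.241

With d = 0.53: δ = d·√(n/2) = 0.53 × √(25/2) = 1.8738. Critical value z_{0.005} = 2.576.
Revised power = Φ(δ − 2.576) + Φ(−δ − 2.576) = Φ(-0.702) + Φ(-4.450) = 0.2413 + 0.0000 = 0.2413.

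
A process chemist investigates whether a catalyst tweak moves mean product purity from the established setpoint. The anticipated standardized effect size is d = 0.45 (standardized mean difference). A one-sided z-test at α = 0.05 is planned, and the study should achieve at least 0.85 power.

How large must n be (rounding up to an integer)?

Set Φ(δ − 1.645) = 0.85; then δ − 1.645 = Φ⁻¹(0.85) = 1.036, giving δ = 2.681.
δ = d·√n ⇒ n = (δ/d)² = (2.681 / 0.45)² = 35.50.
Rounding up, n = 36.

n = 36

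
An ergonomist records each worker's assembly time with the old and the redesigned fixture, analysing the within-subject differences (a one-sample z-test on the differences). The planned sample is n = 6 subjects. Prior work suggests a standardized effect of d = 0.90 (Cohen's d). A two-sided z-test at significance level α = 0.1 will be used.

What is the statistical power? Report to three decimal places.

Noncentrality parameter: λ = d·√n = 0.90 × √6 = 2.2045
Critical value for a two-sided test at α = 0.1: z_{α/2} = 1.645.
Power = Φ(λ − 1.645) + Φ(−λ − 1.645) = Φ(0.560) + Φ(-3.849) = 0.7122 + 0.0001 = 0.7122.

Power ≈ 0.712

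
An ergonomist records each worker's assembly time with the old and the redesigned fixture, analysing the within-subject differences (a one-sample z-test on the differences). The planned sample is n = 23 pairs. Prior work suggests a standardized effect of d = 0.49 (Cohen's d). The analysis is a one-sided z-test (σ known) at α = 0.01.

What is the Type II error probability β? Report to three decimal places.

Noncentrality parameter: δ = d·√n = 0.49 × √23 = 2.3500
One-sided α = 0.01 → critical value z_{0.01} = 2.326.
Power = P(Z > 2.326 − δ) = Φ(0.024) = 0.5094.
Type II error: β = 1 − power = 1 − 0.5094 = 0.4906.

β ≈ 0.491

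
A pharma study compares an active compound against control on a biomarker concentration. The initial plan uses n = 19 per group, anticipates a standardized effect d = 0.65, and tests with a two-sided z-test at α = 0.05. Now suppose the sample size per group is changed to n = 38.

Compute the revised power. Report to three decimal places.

With n = 38 per group: δ = d·√(n/2) = 0.65 × √(38/2) = 2.8333. Critical value z_{0.025} = 1.960.
Revised power = Φ(δ − 1.960) + Φ(−δ − 1.960) = Φ(0.873) + Φ(-4.793) = 0.8088 + 0.0000 = 0.8088.

Power ≈ 0.809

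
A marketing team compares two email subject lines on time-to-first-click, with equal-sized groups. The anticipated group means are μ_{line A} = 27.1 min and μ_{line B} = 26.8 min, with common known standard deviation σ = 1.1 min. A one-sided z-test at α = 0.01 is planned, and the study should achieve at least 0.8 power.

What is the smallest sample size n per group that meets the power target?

Standardized effect: d = |μ_{line A} − μ_{line B}| / σ = |27.1 − 26.8| / 1.1 = 0.2727
For power 0.8 need Φ(δ − z_{0.01}) = 0.8, so δ = z_{0.01} + z_{0.20} = 2.326 + 0.842 = 3.168.
δ = d·√(n/2) ⇒ n = 2(δ/d)² = 2 × (3.168 / 0.2727)² = 269.86.
Round up to the next whole unit.

n = 270 per group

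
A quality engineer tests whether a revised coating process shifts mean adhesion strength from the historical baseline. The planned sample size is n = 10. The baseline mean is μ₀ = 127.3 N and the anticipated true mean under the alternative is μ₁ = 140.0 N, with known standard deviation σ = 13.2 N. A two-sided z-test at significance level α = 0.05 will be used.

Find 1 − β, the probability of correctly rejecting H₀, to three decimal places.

Standardized effect: d = |μ₁ − μ₀| / σ = |140.0 − 127.3| / 13.2 = 0.9621
Noncentrality parameter: δ = d·√n = 0.9621 × √10 = 3.0425
Two-sided α = 0.05 → critical value z_{0.025} = 1.960.
Power = Φ(δ − 1.960) + Φ(−δ − 1.960) = Φ(1.083) + Φ(-5.002) = 0.8605 + 0.0000 = 0.8605.

Power ≈ 0.860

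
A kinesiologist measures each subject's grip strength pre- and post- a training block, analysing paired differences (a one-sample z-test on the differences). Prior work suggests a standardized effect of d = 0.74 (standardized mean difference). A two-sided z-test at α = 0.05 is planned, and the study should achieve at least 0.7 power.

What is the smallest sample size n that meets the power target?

n = 12

For power 0.7 need Φ(δ − z_{0.025}) = 0.7, so δ = z_{0.025} + z_{0.30} = 1.960 + 0.524 = 2.484.
(The Φ(−δ − z_{α/2}) term is vanishingly small for δ > 0 and is dropped in the standard sample-size formula.)
δ = d·√n ⇒ n = (δ/d)² = (2.484 / 0.74)² = 11.27.
Rounding up, n = 12.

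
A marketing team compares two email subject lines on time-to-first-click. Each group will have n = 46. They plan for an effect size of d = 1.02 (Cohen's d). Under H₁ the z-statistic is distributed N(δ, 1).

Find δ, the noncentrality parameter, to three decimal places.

δ ≈ 4.892

δ = d·√(n/2) = 1.02 × √(46/2) = 4.8917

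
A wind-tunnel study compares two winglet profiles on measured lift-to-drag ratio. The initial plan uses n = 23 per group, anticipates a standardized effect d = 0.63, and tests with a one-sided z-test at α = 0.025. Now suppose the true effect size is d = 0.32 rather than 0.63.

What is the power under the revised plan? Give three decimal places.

With d = 0.32: δ = d·√(n/2) = 0.32 × √(23/2) = 1.0852. Critical value z_{0.025} = 1.960.
Revised power = Φ(δ − 1.960) = Φ(-0.875) = 0.1908.

Power ≈ 0.191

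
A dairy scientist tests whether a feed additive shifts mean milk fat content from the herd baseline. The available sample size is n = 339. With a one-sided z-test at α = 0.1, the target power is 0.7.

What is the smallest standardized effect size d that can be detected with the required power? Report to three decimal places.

Required noncentrality: δ = z_{0.1} + z_{0.30} = 1.282 + 0.524 = 1.806.
δ = d·√n ⇒ d = δ/√n = 1.806/√339 = 0.0981.

d ≈ 0.098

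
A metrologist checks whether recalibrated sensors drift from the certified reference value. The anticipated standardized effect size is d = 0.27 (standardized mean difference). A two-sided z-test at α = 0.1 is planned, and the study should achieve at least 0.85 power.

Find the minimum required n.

n = 99

Set Φ(δ − 1.645) = 0.85; then δ − 1.645 = Φ⁻¹(0.85) = 1.036, giving δ = 2.681.
(For δ > 0 the lower-tail rejection region contributes negligibly to power, so the one-term inversion is standard.)
δ = d·√n ⇒ n = (δ/d)² = (2.681 / 0.27)² = 98.62.
Rounding up, n = 99.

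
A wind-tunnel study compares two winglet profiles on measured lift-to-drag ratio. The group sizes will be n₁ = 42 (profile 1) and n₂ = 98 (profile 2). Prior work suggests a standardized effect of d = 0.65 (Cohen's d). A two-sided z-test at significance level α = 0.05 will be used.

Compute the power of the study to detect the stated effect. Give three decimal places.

Power ≈ 0.941

Noncentrality parameter: δ = d / √(1/n₁ + 1/n₂) = 0.65 / √(1/42 + 1/98) = 3.5244
Two-sided α = 0.05 → critical value z_{0.025} = 1.960.
Power = Φ(δ − 1.960) + Φ(−δ − 1.960) = Φ(1.564) + Φ(-5.484) = 0.9411 + 0.0000 = 0.9411.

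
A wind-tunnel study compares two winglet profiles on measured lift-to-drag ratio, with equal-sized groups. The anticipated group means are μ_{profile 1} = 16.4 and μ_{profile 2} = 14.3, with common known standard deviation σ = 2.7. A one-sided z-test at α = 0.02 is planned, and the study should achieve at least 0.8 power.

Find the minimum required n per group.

Standardized effect: d = |μ_{profile 1} − μ_{profile 2}| / σ = |16.4 − 14.3| / 2.7 = 0.7778
Set Φ(δ − 2.054) = 0.8; then δ − 2.054 = Φ⁻¹(0.8) = 0.842, giving δ = 2.895.
δ = d·√(n/2) ⇒ n = 2(δ/d)² = 2 × (2.895 / 0.7778)² = 27.72.
Rounding up, n = 28 per group.

n = 28 per group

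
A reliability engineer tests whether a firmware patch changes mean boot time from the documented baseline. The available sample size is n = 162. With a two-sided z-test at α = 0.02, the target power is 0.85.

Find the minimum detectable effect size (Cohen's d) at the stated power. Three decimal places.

Need Φ(δ − 2.326) = 0.85, so δ = 2.326 + 1.036 = 3.363.
(The second rejection-region term Φ(−δ − z_{α/2}) is negligible and dropped.)
δ = d·√n ⇒ d = δ/√n = 3.363/√162 = 0.2642.

d ≈ 0.264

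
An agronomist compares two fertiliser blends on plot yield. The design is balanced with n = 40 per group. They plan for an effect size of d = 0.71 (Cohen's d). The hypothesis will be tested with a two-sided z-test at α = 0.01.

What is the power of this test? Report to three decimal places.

Noncentrality parameter: δ = d·√(n/2) = 0.71 × √(40/2) = 3.1752
Critical value for a two-sided test at α = 0.01: z_{α/2} = 2.576.
Power = Φ(δ − 2.576) + Φ(−δ − 2.576) = Φ(0.599) + Φ(-5.751) = 0.7255 + 0.0000 = 0.7255.

Power ≈ 0.726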